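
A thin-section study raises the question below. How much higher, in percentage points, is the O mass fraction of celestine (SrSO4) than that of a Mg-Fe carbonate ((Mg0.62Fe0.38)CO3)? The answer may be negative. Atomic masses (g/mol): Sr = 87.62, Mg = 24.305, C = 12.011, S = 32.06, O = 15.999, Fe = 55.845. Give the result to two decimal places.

O in SrSO4: molar mass 183.676 g/mol; 4×15.999 = 63.996 g → 34.84 wt%.
O in (Mg0.62Fe0.38)CO3: molar mass 96.298 g/mol; 3×15.999 = 47.997 g → 49.84 wt%.
Difference = 34.84 − 49.84 = -15.00 percentage points.

-15.00 percentage points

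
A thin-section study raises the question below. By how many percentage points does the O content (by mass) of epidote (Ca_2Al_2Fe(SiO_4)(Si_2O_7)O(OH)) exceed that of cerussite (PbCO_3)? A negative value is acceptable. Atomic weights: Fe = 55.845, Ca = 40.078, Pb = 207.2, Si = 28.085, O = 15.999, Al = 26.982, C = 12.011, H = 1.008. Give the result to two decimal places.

First mineral: 207.987 g O in 483.215 g formula = 43.04 wt% O.
Second mineral: 47.997 g O in 267.208 g formula = 17.96 wt% O.
43.04% − 17.96% gives a difference of 25.08 percentage points.

25.08 percentage points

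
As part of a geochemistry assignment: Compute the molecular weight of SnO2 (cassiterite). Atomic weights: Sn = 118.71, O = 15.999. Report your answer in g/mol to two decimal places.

150.71 g/mol

M = 1×118.71 + 2×15.999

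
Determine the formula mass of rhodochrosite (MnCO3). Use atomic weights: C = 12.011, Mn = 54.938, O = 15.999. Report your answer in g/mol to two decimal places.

114.95 g/mol

Mn: 1 × 54.938 = 54.9380
C: 1 × 12.011 = 12.0110
O: 3 × 15.999 = 47.9970
Summing the contributions gives the formula mass.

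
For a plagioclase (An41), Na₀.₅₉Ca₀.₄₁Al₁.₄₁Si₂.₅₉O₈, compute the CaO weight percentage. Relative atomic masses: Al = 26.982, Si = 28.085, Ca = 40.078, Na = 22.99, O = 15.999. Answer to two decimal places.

Formula mass = 268.773 g/mol.
0.41 Ca → 0.4100 mol CaO per formula unit; M(CaO) = 56.077, so CaO mass = 22.992 g.
22.992/268.773 × 100 = 8.55 wt%.

8.55 wt%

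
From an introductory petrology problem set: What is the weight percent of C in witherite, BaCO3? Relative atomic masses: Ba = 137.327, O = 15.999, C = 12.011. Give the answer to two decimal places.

M(BaCO3) = 197.335 g/mol.
C contributes 1 × 12.011 = 12.011 g per mole.
12.011/197.335 = 0.0609 → 6.09%.

6.09 wt%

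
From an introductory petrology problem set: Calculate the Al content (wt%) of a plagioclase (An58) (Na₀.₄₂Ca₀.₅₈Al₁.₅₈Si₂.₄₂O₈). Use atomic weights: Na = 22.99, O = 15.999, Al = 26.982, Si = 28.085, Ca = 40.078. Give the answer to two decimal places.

15.70 wt%

M(Na₀.₄₂Ca₀.₅₈Al₁.₅₈Si₂.₄₂O₈) = 271.490 g/mol.
Al contributes 1.58 × 26.982 = 42.632 g per mole.
42.632/271.490 = 0.1570 → 15.70%.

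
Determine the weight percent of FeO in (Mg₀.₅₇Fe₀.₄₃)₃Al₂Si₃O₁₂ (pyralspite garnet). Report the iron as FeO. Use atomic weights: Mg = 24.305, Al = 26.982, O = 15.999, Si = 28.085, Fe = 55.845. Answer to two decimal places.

20.88 wt%

Molar mass of (Mg₀.₅₇Fe₀.₄₃)₃Al₂Si₃O₁₂ = 1.71*24.305 + 1.29*55.845 + 2*26.982 + 3*28.085 + 12*15.999 = 443.809 g/mol.
Each formula unit contains 1.29 Fe, equivalent to 1.29/1 = 1.2900 mol FeO.
M(FeO) = 1×55.845 + 1×15.999 = 71.844 g/mol.
Mass of FeO per formula unit = 1.2900 × 71.844 = 92.679 g.
FeO wt% = 92.679 / 443.809 × 100 = 20.88%.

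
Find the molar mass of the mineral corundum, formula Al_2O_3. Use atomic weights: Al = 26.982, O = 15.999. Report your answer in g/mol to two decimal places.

101.96 g/mol

Al: 2 × 26.982 = 53.9640
O: 3 × 15.999 = 47.9970
Summing the contributions gives the formula mass.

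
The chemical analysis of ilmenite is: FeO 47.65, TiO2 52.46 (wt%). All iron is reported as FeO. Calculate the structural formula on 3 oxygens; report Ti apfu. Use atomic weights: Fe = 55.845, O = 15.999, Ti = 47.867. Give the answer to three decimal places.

FeO: 47.65/71.844 = 0.66324 mol → 0.66324 mol Fe, 0.66324 mol O.
TiO2: 52.46/79.865 = 0.65686 mol → 0.65686 mol Ti, 1.31372 mol O.
Total oxygen = 1.97696 mol. Normalization factor = 3/1.97696 = 1.51748.
Ti per 3 O = 0.65686 × 1.51748 = 0.997.

0.997 Ti apfu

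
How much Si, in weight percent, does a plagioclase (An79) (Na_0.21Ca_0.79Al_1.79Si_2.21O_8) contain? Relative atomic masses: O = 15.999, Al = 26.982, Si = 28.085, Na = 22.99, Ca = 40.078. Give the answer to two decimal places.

M(Na_0.21Ca_0.79Al_1.79Si_2.21O_8) = 274.847 g/mol.
Si contributes 2.21 × 28.085 = 62.068 g per mole.
62.068/274.847 = 0.2258 → 22.58%.

22.58 weight percent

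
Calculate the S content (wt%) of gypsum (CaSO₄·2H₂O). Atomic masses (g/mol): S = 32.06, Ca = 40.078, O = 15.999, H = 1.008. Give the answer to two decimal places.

Formula mass = 1×40.078 + 1×32.06 + 6×15.999 + 4×1.008 = 172.164 g/mol, of which 32.060 g is S.
So S makes up 32.060/172.164 = 0.1862 of the mass, i.e. 18.62%.

18.62 wt%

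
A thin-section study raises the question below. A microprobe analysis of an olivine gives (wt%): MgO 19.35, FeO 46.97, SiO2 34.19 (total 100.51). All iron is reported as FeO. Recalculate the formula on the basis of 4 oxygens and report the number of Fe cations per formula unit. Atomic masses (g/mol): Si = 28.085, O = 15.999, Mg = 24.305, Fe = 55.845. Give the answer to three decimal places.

MgO: 19.35/40.304 = 0.48010 mol → 0.48010 mol Mg, 0.48010 mol O.
FeO: 46.97/71.844 = 0.65378 mol → 0.65378 mol Fe, 0.65378 mol O.
SiO2: 34.19/60.083 = 0.56905 mol → 0.56905 mol Si, 1.13810 mol O.
Total oxygen = 2.27198 mol. Normalization factor = 4/2.27198 = 1.76058.
Fe per 4 O = 0.65378 × 1.76058 = 1.151.

1.151 Fe apfu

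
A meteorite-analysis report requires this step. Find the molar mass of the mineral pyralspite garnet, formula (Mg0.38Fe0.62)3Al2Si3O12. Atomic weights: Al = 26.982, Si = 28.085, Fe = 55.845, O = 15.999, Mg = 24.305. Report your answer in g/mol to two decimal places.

461.79 g/mol

Mg: 1.14 × 24.305 = 27.7077
Fe: 1.86 × 55.845 = 103.8717
Al: 2 × 26.982 = 53.9640
Si: 3 × 28.085 = 84.2550
O: 12 × 15.999 = 191.9880
Summing the contributions gives the formula mass.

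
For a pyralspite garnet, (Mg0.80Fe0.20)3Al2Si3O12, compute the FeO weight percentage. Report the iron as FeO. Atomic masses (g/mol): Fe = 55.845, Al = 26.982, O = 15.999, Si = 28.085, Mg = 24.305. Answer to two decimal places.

Molar mass of (Mg0.80Fe0.20)3Al2Si3O12 = 2.40·24.305 + 0.60·55.845 + 2·26.982 + 3·28.085 + 12·15.999 = 422.046 g/mol.
Each formula unit contains 0.60 Fe, equivalent to 0.60/1 = 0.6000 mol FeO.
M(FeO) = 1×55.845 + 1×15.999 = 71.844 g/mol.
Mass of FeO per formula unit = 0.6000 × 71.844 = 43.106 g.
FeO wt% = 43.106 / 422.046 × 100 = 10.21%.

10.21 wt%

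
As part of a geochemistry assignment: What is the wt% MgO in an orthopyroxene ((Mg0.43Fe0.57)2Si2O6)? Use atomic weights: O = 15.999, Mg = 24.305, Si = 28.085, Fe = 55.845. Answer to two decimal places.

Formula mass = 236.730 g/mol.
0.86 Mg → 0.8600 mol MgO per formula unit; M(MgO) = 40.304, so MgO mass = 34.661 g.
34.661/236.730 × 100 = 14.64 wt%.

14.64 wt%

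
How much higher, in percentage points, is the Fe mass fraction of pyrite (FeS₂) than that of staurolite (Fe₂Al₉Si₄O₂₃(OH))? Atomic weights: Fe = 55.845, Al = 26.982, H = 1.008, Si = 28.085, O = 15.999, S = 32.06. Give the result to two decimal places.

33.44 percentage points

First mineral: 55.845 g Fe in 119.965 g formula = 46.55 wt% Fe.
Second mineral: 111.690 g Fe in 851.852 g formula = 13.11 wt% Fe.
46.55% − 13.11% gives a difference of 33.44 percentage points.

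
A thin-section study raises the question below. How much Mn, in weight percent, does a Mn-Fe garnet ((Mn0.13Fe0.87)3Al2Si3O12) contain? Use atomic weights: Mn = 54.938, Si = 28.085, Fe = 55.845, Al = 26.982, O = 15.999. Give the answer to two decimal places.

4.31 weight percent

M((Mn0.13Fe0.87)3Al2Si3O12) = 497.388 g/mol.
Mn contributes 0.39 × 54.938 = 21.426 g per mole.
21.426/497.388 = 0.0431 → 4.31%.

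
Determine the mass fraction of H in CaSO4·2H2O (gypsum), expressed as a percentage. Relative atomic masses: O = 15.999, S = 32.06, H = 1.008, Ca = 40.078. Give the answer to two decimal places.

2.34 wt%

M(CaSO4·2H2O) = 172.164 g/mol.
H contributes 4 × 1.008 = 4.032 g per mole.
4.032/172.164 = 0.0234 → 2.34%.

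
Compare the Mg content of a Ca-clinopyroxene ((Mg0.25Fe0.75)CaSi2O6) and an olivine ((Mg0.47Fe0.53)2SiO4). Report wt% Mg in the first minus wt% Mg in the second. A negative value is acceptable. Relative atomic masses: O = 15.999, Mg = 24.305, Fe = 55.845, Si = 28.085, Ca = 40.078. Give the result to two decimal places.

M((Mg0.25Fe0.75)CaSi2O6) = 240.202 g/mol, so wt% Mg = 6.076/240.202 × 100 = 2.53%.
M((Mg0.47Fe0.53)2SiO4) = 174.123 g/mol, so wt% Mg = 22.847/174.123 × 100 = 13.12%.
2.53 − 13.12 = -10.59 pp.

-10.59 percentage points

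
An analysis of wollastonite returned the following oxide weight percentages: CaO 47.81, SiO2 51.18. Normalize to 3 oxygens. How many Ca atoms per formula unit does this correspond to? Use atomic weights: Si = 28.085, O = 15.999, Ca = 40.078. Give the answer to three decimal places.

CaO: 47.81/56.077 = 0.85258 mol → 0.85258 mol Ca, 0.85258 mol O.
SiO2: 51.18/60.083 = 0.85182 mol → 0.85182 mol Si, 1.70364 mol O.
Total oxygen = 2.55622 mol. Normalization factor = 3/2.55622 = 1.17361.
Ca per 3 O = 0.85258 × 1.17361 = 1.001.

1.001 Ca apfu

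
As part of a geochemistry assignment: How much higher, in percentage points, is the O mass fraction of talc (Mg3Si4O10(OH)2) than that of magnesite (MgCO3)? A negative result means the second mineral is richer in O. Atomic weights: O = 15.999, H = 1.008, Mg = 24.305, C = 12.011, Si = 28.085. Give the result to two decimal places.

M(Mg3Si4O10(OH)2) = 379.259 g/mol, so wt% O = 191.988/379.259 × 100 = 50.62%.
M(MgCO3) = 84.313 g/mol, so wt% O = 47.997/84.313 × 100 = 56.93%.
50.62 − 56.93 = -6.31 pp.

-6.31 percentage points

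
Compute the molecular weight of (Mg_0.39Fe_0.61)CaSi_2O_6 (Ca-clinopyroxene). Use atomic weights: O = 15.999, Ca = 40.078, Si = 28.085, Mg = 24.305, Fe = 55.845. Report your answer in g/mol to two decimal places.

The formula mass is the sum 0.39*24.305 + 0.61*55.845 + 1*40.078 + 2*28.085 + 6*15.999.

235.79 g/mol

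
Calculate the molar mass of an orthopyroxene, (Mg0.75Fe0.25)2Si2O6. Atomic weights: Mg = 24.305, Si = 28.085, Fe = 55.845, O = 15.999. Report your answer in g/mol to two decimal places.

Mg: 1.50 × 24.305 = 36.4575
Fe: 0.50 × 55.845 = 27.9225
Si: 2 × 28.085 = 56.1700
O: 6 × 15.999 = 95.9940
Summing the contributions gives the formula mass.

216.54 g/mol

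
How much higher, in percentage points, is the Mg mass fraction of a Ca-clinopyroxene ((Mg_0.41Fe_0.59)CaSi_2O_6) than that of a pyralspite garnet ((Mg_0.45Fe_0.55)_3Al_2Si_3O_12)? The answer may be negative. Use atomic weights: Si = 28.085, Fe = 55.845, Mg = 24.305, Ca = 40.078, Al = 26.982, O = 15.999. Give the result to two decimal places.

M((Mg_0.41Fe_0.59)CaSi_2O_6) = 235.156 g/mol, so wt% Mg = 9.965/235.156 × 100 = 4.24%.
M((Mg_0.45Fe_0.55)_3Al_2Si_3O_12) = 455.163 g/mol, so wt% Mg = 32.812/455.163 × 100 = 7.21%.
4.24 − 7.21 = -2.97 pp.

-2.97 percentage points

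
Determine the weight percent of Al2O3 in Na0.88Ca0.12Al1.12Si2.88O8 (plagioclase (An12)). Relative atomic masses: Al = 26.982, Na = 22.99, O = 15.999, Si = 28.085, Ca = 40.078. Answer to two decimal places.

M(Na0.88Ca0.12Al1.12Si2.88O8) = 264.137 g/mol; M(Al2O3) = 101.961 g/mol.
Moles Al2O3 per formula unit = 1.12 Al ÷ 2 = 0.5600.
Al2O3 fraction = (0.5600 × 101.961) / 264.137 = 57.098/264.137 = 0.2162.

21.62 wt%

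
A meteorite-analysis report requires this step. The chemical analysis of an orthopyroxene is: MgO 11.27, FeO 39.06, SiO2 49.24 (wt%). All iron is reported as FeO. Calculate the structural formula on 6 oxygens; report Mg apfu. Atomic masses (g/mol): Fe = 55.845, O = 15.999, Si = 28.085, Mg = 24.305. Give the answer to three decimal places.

11.27 wt% MgO ÷ 40.304 g/mol = 0.27962 mol, giving 0.27962 Mg and 0.27962 O.
39.06 wt% FeO ÷ 71.844 g/mol = 0.54368 mol, giving 0.54368 Fe and 0.54368 O.
49.24 wt% SiO2 ÷ 60.083 g/mol = 0.81953 mol, giving 0.81953 Si and 1.63906 O.
Oxygen sums to 2.46236; scaling by 6/2.46236 = 2.43669 puts the formula on 6 O.
Mg: 0.27962 × 2.43669 = 0.681 atoms per formula unit.

0.681 Mg apfu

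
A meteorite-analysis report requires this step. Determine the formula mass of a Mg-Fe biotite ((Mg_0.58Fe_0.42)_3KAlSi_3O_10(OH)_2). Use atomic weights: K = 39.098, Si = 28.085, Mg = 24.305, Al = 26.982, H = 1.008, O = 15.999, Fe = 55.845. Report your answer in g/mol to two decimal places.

456.99 g/mol

Mg: 1.74 × 24.305 = 42.2907
Fe: 1.26 × 55.845 = 70.3647
K: 1 × 39.098 = 39.0980
Al: 1 × 26.982 = 26.9820
Si: 3 × 28.085 = 84.2550
O: 12 × 15.999 = 191.9880
H: 2 × 1.008 = 2.0160
Summing the contributions gives the formula mass.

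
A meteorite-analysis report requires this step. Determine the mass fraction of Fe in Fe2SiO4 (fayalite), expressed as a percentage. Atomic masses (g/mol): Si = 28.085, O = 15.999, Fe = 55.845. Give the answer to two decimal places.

54.81 mass %

Formula mass = 2*55.845 + 1*28.085 + 4*15.999 = 203.771 g/mol, of which 111.690 g is Fe.
So Fe makes up 111.690/203.771 = 0.5481 of the mass, i.e. 54.81%.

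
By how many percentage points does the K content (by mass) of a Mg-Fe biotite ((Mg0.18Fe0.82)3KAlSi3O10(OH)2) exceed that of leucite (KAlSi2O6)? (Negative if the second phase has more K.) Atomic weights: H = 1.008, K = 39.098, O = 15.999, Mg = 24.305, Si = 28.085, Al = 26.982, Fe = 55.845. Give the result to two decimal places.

-10.01 percentage points

K in (Mg0.18Fe0.82)3KAlSi3O10(OH)2: molar mass 494.842 g/mol; 1×39.098 = 39.098 g → 7.90 wt%.
K in KAlSi2O6: molar mass 218.244 g/mol; 1×39.098 = 39.098 g → 17.91 wt%.
Difference = 7.90 − 17.91 = -10.01 percentage points.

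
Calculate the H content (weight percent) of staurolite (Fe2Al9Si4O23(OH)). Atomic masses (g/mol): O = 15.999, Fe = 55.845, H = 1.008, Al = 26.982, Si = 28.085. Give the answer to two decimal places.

Molar mass of Fe2Al9Si4O23(OH): 2·55.845 + 9·26.982 + 4·28.085 + 24·15.999 + 1·1.008 = 851.852 g/mol.
Mass of H per formula unit: 1 × 1.008 = 1.008 g.
Weight fraction H = 1.008 / 851.852 = 0.0012.

0.12 weight percent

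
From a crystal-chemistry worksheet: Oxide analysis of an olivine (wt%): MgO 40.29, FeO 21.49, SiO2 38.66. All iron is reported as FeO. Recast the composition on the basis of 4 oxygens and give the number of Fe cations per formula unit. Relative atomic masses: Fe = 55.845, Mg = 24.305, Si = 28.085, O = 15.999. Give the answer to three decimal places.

0.463 Fe apfu

MgO (M=40.304): mol = 0.99965; Mg = 0.99965, O = 0.99965.
FeO (M=71.844): mol = 0.29912; Fe = 0.29912, O = 0.29912.
SiO2 (M=60.083): mol = 0.64344; Si = 0.64344, O = 1.28688.
ΣO = 2.58565; factor = 4/ΣO = 1.54700.
Fe apfu = 0.29912 × 1.54700 = 0.463.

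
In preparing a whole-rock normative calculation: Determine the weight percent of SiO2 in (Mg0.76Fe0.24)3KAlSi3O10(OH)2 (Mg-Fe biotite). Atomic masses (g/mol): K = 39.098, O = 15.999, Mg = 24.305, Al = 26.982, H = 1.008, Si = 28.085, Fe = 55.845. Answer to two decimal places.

40.97 wt%

M((Mg0.76Fe0.24)3KAlSi3O10(OH)2) = 439.963 g/mol; M(SiO2) = 60.083 g/mol.
Moles SiO2 per formula unit = 3 Si ÷ 1 = 3.0000.
SiO2 fraction = (3.0000 × 60.083) / 439.963 = 180.249/439.963 = 0.4097.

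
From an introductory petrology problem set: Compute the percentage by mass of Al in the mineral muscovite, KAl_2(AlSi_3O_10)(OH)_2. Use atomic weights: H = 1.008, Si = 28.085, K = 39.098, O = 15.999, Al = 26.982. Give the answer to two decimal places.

20.32 weight percent

Formula mass = 1×39.098 + 3×26.982 + 3×28.085 + 12×15.999 + 2×1.008 = 398.303 g/mol, of which 80.946 g is Al.
So Al makes up 80.946/398.303 = 0.2032 of the mass, i.e. 20.32%.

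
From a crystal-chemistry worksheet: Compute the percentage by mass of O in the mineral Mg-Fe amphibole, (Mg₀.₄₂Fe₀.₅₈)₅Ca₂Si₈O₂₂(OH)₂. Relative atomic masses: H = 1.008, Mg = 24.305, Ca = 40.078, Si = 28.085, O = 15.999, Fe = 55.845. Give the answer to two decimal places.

42.48 weight percent

Formula mass = 2.10×24.305 + 2.90×55.845 + 2×40.078 + 8×28.085 + 24×15.999 + 2×1.008 = 903.819 g/mol, of which 383.976 g is O.
So O makes up 383.976/903.819 = 0.4248 of the mass, i.e. 42.48%.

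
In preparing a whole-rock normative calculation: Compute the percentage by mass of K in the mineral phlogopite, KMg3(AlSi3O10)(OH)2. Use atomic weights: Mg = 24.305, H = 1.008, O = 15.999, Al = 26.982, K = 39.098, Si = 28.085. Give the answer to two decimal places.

9.37 wt%

Formula mass = 1·39.098 + 3·24.305 + 1·26.982 + 3·28.085 + 12·15.999 + 2·1.008 = 417.254 g/mol, of which 39.098 g is K.
So K makes up 39.098/417.254 = 0.0937 of the mass, i.e. 9.37%.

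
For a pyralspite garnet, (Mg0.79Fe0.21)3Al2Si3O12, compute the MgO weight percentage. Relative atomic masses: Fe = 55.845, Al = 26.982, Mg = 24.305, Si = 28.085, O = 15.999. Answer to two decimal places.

22.58 wt%

Formula mass = 422.992 g/mol.
2.37 Mg → 2.3700 mol MgO per formula unit; M(MgO) = 40.304, so MgO mass = 95.520 g.
95.520/422.992 × 100 = 22.58 wt%.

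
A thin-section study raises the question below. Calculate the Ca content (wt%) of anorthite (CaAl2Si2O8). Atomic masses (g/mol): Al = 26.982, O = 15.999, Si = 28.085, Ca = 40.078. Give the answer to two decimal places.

Molar mass of CaAl2Si2O8: 1*40.078 + 2*26.982 + 2*28.085 + 8*15.999 = 278.204 g/mol.
Mass of Ca per formula unit: 1 × 40.078 = 40.078 g.
Weight fraction Ca = 40.078 / 278.204 = 0.1441.

14.41 wt%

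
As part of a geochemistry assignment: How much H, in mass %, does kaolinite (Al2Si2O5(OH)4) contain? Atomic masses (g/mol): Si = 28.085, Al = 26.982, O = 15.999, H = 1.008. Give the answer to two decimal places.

1.56 mass %

M(Al2Si2O5(OH)4) = 258.157 g/mol.
H contributes 4 × 1.008 = 4.032 g per mole.
4.032/258.157 = 0.0156 → 1.56%.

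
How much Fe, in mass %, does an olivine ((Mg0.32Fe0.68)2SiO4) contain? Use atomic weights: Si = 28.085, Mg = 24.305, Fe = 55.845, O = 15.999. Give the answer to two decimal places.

M((Mg0.32Fe0.68)2SiO4) = 183.585 g/mol.
Fe contributes 1.36 × 55.845 = 75.949 g per mole.
75.949/183.585 = 0.4137 → 41.37%.

41.37 mass %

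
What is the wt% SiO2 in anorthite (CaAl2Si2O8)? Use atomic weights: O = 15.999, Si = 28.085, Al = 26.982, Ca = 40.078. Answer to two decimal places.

M(CaAl2Si2O8) = 278.204 g/mol; M(SiO2) = 60.083 g/mol.
Moles SiO2 per formula unit = 2 Si ÷ 1 = 2.0000.
SiO2 fraction = (2.0000 × 60.083) / 278.204 = 120.166/278.204 = 0.4319.

43.19 wt%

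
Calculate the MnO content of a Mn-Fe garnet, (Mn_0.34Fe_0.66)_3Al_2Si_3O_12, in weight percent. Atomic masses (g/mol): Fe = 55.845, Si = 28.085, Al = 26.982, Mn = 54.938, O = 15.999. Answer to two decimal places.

Formula mass = 496.817 g/mol.
1.02 Mn → 1.0200 mol MnO per formula unit; M(MnO) = 70.937, so MnO mass = 72.356 g.
72.356/496.817 × 100 = 14.56 wt%.

14.56 wt%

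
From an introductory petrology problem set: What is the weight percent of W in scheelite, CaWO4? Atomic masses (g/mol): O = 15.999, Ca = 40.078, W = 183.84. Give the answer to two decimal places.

Molar mass of CaWO4: 1*40.078 + 1*183.84 + 4*15.999 = 287.914 g/mol.
Mass of W per formula unit: 1 × 183.84 = 183.840 g.
Weight fraction W = 183.840 / 287.914 = 0.6385.

63.85 weight percent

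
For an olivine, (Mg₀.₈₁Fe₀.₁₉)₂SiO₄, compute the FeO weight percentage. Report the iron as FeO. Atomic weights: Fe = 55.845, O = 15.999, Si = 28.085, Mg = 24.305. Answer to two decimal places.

17.88 wt%

Molar mass of (Mg₀.₈₁Fe₀.₁₉)₂SiO₄ = 1.62×24.305 + 0.38×55.845 + 1×28.085 + 4×15.999 = 152.676 g/mol.
Each formula unit contains 0.38 Fe, equivalent to 0.38/1 = 0.3800 mol FeO.
M(FeO) = 1×55.845 + 1×15.999 = 71.844 g/mol.
Mass of FeO per formula unit = 0.3800 × 71.844 = 27.301 g.
FeO wt% = 27.301 / 152.676 × 100 = 17.88%.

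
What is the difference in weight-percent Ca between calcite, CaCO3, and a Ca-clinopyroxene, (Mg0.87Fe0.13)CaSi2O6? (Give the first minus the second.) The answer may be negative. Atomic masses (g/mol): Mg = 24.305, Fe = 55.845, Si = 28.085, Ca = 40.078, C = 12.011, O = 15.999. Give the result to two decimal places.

21.88 percentage points

First mineral: 40.078 g Ca in 100.086 g formula = 40.04 wt% Ca.
Second mineral: 40.078 g Ca in 220.647 g formula = 18.16 wt% Ca.
40.04% − 18.16% gives a difference of 21.88 percentage points.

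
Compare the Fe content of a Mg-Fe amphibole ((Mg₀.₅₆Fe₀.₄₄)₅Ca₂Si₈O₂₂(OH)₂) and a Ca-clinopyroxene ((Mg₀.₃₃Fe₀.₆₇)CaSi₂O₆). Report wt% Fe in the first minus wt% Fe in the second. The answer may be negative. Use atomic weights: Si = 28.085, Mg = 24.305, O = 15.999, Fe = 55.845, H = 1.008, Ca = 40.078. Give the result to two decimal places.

M((Mg₀.₅₆Fe₀.₄₄)₅Ca₂Si₈O₂₂(OH)₂) = 881.741 g/mol, so wt% Fe = 122.859/881.741 × 100 = 13.93%.
M((Mg₀.₃₃Fe₀.₆₇)CaSi₂O₆) = 237.679 g/mol, so wt% Fe = 37.416/237.679 × 100 = 15.74%.
13.93 − 15.74 = -1.81 pp.

-1.81 percentage points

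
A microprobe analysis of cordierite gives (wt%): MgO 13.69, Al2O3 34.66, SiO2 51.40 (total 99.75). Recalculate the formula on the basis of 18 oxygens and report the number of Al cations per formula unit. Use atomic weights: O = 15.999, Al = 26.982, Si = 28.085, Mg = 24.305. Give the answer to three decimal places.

3.986 Al apfu

MgO (M=40.304): mol = 0.33967; Mg = 0.33967, O = 0.33967.
Al2O3 (M=101.961): mol = 0.33993; Al = 0.67986, O = 1.01979.
SiO2 (M=60.083): mol = 0.85548; Si = 0.85548, O = 1.71096.
ΣO = 3.07042; factor = 18/ΣO = 5.86239.
Al apfu = 0.67986 × 5.86239 = 3.986.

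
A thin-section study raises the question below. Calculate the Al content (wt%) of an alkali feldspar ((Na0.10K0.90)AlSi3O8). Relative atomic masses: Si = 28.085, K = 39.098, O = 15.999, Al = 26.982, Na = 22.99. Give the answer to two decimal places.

9.75 wt%

Formula mass = 0.10*22.99 + 0.90*39.098 + 1*26.982 + 3*28.085 + 8*15.999 = 276.716 g/mol, of which 26.982 g is Al.
So Al makes up 26.982/276.716 = 0.0975 of the mass, i.e. 9.75%.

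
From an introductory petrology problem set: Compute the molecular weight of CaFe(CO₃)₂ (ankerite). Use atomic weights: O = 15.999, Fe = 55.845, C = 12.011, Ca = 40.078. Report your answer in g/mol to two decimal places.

M = 1·40.078 + 1·55.845 + 2·12.011 + 6·15.999

215.94 g/mol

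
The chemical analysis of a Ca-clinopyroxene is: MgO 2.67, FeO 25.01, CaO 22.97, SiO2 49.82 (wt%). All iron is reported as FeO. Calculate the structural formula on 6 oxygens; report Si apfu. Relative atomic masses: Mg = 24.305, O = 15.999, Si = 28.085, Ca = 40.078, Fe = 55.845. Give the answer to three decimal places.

MgO (M=40.304): mol = 0.06625; Mg = 0.06625, O = 0.06625.
FeO (M=71.844): mol = 0.34812; Fe = 0.34812, O = 0.34812.
CaO (M=56.077): mol = 0.40962; Ca = 0.40962, O = 0.40962.
SiO2 (M=60.083): mol = 0.82919; Si = 0.82919, O = 1.65838.
ΣO = 2.48237; factor = 6/ΣO = 2.41705.
Si apfu = 0.82919 × 2.41705 = 2.004.

2.004 Si apfu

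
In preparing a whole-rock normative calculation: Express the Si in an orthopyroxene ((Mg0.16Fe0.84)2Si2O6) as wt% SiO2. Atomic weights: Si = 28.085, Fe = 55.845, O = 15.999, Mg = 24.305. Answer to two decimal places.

47.35 wt%

M((Mg0.16Fe0.84)2Si2O6) = 253.761 g/mol; M(SiO2) = 60.083 g/mol.
Moles SiO2 per formula unit = 2 Si ÷ 1 = 2.0000.
SiO2 fraction = (2.0000 × 60.083) / 253.761 = 120.166/253.761 = 0.4735.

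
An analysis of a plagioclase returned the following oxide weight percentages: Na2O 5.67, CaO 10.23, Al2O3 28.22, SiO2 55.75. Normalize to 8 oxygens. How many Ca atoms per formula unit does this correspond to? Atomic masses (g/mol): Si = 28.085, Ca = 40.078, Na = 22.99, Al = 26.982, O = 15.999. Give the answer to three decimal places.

0.493 Ca apfu

Na2O (M=61.979): mol = 0.09148; Na = 0.18296, O = 0.09148.
CaO (M=56.077): mol = 0.18243; Ca = 0.18243, O = 0.18243.
Al2O3 (M=101.961): mol = 0.27677; Al = 0.55354, O = 0.83031.
SiO2 (M=60.083): mol = 0.92788; Si = 0.92788, O = 1.85576.
ΣO = 2.95998; factor = 8/ΣO = 2.70272.
Ca apfu = 0.18243 × 2.70272 = 0.493.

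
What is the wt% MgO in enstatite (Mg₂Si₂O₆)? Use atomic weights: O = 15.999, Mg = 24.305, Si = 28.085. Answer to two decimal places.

M(Mg₂Si₂O₆) = 200.774 g/mol; M(MgO) = 40.304 g/mol.
Moles MgO per formula unit = 2 Mg ÷ 1 = 2.0000.
MgO fraction = (2.0000 × 40.304) / 200.774 = 80.608/200.774 = 0.4015.

40.15 wt%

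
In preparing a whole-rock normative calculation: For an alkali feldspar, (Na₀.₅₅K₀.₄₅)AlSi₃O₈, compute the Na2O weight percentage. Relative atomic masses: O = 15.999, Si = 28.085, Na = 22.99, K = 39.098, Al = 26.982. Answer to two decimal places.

Molar mass of (Na₀.₅₅K₀.₄₅)AlSi₃O₈ = 0.55*22.99 + 0.45*39.098 + 1*26.982 + 3*28.085 + 8*15.999 = 269.468 g/mol.
Each formula unit contains 0.55 Na, equivalent to 0.55/2 = 0.2750 mol Na2O.
M(Na2O) = 2×22.99 + 1×15.999 = 61.979 g/mol.
Mass of Na2O per formula unit = 0.2750 × 61.979 = 17.044 g.
Na2O wt% = 17.044 / 269.468 × 100 = 6.33%.

6.33 wt%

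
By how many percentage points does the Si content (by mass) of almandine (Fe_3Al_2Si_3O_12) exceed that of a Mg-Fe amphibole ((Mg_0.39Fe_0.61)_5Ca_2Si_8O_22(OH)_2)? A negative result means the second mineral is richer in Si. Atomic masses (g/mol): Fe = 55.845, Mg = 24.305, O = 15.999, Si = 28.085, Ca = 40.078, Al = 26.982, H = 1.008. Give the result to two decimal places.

-7.80 percentage points

First mineral: 84.255 g Si in 497.742 g formula = 16.93 wt% Si.
Second mineral: 224.680 g Si in 908.550 g formula = 24.73 wt% Si.
16.93% − 24.73% gives a difference of -7.80 percentage points.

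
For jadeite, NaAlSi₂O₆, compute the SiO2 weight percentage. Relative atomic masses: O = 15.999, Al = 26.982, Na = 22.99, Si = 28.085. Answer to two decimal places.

Molar mass of NaAlSi₂O₆ = 1*22.99 + 1*26.982 + 2*28.085 + 6*15.999 = 202.136 g/mol.
Each formula unit contains 2 Si, equivalent to 2/1 = 2.0000 mol SiO2.
M(SiO2) = 1×28.085 + 2×15.999 = 60.083 g/mol.
Mass of SiO2 per formula unit = 2.0000 × 60.083 = 120.166 g.
SiO2 wt% = 120.166 / 202.136 × 100 = 59.45%.

59.45 wt%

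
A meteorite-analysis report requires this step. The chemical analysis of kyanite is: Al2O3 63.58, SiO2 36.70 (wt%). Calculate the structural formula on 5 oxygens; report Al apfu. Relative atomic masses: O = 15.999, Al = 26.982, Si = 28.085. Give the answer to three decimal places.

Al2O3: 63.58/101.961 = 0.62357 mol → 1.24714 mol Al, 1.87071 mol O.
SiO2: 36.70/60.083 = 0.61082 mol → 0.61082 mol Si, 1.22164 mol O.
Total oxygen = 3.09235 mol. Normalization factor = 5/3.09235 = 1.61689.
Al per 5 O = 1.24714 × 1.61689 = 2.016.

2.016 Al apfu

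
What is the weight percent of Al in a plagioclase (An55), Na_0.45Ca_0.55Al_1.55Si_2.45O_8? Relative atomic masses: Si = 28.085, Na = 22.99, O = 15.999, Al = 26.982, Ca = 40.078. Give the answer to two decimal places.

15.43 weight percent

Molar mass of Na_0.45Ca_0.55Al_1.55Si_2.45O_8: 0.45·22.99 + 0.55·40.078 + 1.55·26.982 + 2.45·28.085 + 8·15.999 = 271.011 g/mol.
Mass of Al per formula unit: 1.55 × 26.982 = 41.822 g.
Weight fraction Al = 41.822 / 271.011 = 0.1543.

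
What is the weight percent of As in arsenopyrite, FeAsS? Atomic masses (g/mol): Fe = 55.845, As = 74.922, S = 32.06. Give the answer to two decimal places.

Molar mass of FeAsS: 1×55.845 + 1×74.922 + 1×32.06 = 162.827 g/mol.
Mass of As per formula unit: 1 × 74.922 = 74.922 g.
Weight fraction As = 74.922 / 162.827 = 0.4601.

46.01 weight percent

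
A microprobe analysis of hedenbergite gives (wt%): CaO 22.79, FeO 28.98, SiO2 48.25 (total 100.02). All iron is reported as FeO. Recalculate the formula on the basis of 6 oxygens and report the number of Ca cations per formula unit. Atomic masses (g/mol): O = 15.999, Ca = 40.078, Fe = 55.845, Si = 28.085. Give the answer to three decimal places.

CaO: 22.79/56.077 = 0.40641 mol → 0.40641 mol Ca, 0.40641 mol O.
FeO: 28.98/71.844 = 0.40337 mol → 0.40337 mol Fe, 0.40337 mol O.
SiO2: 48.25/60.083 = 0.80306 mol → 0.80306 mol Si, 1.60612 mol O.
Total oxygen = 2.41590 mol. Normalization factor = 6/2.41590 = 2.48355.
Ca per 6 O = 0.40641 × 2.48355 = 1.009.

1.009 Ca apfu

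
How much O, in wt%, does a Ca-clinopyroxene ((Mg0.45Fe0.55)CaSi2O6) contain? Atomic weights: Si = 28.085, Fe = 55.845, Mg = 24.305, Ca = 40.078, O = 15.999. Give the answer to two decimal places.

M((Mg0.45Fe0.55)CaSi2O6) = 233.894 g/mol.
O contributes 6 × 15.999 = 95.994 g per mole.
95.994/233.894 = 0.4104 → 41.04%.

41.04 wt%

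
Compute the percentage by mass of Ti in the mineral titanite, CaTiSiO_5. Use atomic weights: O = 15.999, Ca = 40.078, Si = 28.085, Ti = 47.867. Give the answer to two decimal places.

M(CaTiSiO_5) = 196.025 g/mol.
Ti contributes 1 × 47.867 = 47.867 g per mole.
47.867/196.025 = 0.2442 → 24.42%.

24.42 weight percent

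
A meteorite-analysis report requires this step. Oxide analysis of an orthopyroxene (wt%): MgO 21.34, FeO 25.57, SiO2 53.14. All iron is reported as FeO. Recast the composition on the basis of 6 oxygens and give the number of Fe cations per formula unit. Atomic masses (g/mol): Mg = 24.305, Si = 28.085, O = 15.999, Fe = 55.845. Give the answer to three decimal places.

0.805 Fe apfu

MgO: 21.34/40.304 = 0.52948 mol → 0.52948 mol Mg, 0.52948 mol O.
FeO: 25.57/71.844 = 0.35591 mol → 0.35591 mol Fe, 0.35591 mol O.
SiO2: 53.14/60.083 = 0.88444 mol → 0.88444 mol Si, 1.76888 mol O.
Total oxygen = 2.65427 mol. Normalization factor = 6/2.65427 = 2.26051.
Fe per 6 O = 0.35591 × 2.26051 = 0.805.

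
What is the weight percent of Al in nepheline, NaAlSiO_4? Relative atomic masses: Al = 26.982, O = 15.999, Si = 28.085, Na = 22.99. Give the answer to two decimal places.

M(NaAlSiO_4) = 142.053 g/mol.
Al contributes 1 × 26.982 = 26.982 g per mole.
26.982/142.053 = 0.1899 → 18.99%.

18.99 wt%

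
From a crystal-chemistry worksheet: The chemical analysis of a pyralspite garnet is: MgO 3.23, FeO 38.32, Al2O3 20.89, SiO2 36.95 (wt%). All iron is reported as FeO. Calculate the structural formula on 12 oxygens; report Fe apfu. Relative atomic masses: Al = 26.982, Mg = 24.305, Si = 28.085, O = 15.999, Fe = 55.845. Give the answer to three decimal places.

MgO (M=40.304): mol = 0.08014; Mg = 0.08014, O = 0.08014.
FeO (M=71.844): mol = 0.53338; Fe = 0.53338, O = 0.53338.
Al2O3 (M=101.961): mol = 0.20488; Al = 0.40976, O = 0.61464.
SiO2 (M=60.083): mol = 0.61498; Si = 0.61498, O = 1.22996.
ΣO = 2.45812; factor = 12/ΣO = 4.88178.
Fe apfu = 0.53338 × 4.88178 = 2.604.

2.604 Fe apfu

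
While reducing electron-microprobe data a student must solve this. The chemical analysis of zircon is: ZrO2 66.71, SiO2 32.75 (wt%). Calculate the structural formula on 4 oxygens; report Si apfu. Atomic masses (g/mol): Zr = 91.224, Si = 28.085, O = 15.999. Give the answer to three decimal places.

1.003 Si apfu

ZrO2: 66.71/123.222 = 0.54138 mol → 0.54138 mol Zr, 1.08276 mol O.
SiO2: 32.75/60.083 = 0.54508 mol → 0.54508 mol Si, 1.09016 mol O.
Total oxygen = 2.17292 mol. Normalization factor = 4/2.17292 = 1.84084.
Si per 4 O = 0.54508 × 1.84084 = 1.003.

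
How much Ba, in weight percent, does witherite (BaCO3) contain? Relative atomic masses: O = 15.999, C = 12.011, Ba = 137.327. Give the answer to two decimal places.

69.59 weight percent

M(BaCO3) = 197.335 g/mol.
Ba contributes 1 × 137.327 = 137.327 g per mole.
137.327/197.335 = 0.6959 → 69.59%.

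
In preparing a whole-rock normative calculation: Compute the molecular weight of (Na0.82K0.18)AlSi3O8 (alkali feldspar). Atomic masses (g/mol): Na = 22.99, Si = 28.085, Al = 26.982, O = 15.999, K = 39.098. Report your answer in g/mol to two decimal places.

265.12 g/mol

The formula mass is the sum 0.82·22.99 + 0.18·39.098 + 1·26.982 + 3·28.085 + 8·15.999.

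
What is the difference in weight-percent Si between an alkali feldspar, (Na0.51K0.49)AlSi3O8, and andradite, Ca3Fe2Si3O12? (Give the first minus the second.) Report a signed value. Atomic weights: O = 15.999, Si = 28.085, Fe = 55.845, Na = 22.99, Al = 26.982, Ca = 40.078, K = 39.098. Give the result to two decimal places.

14.61 percentage points

M((Na0.51K0.49)AlSi3O8) = 270.112 g/mol, so wt% Si = 84.255/270.112 × 100 = 31.19%.
M(Ca3Fe2Si3O12) = 508.167 g/mol, so wt% Si = 84.255/508.167 × 100 = 16.58%.
31.19 − 16.58 = 14.61 pp.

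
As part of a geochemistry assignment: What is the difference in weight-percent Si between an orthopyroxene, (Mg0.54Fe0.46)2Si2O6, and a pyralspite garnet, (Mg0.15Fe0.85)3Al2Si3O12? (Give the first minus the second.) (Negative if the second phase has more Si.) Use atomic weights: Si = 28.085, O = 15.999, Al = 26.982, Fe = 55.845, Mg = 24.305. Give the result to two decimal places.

7.02 percentage points

M((Mg0.54Fe0.46)2Si2O6) = 229.791 g/mol, so wt% Si = 56.170/229.791 × 100 = 24.44%.
M((Mg0.15Fe0.85)3Al2Si3O12) = 483.549 g/mol, so wt% Si = 84.255/483.549 × 100 = 17.42%.
24.44 − 17.42 = 7.02 pp.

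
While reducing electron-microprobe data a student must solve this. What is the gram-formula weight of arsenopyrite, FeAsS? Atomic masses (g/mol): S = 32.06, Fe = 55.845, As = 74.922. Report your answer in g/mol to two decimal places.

The formula mass is the sum 1×55.845 + 1×74.922 + 1×32.06.

162.83 g/mol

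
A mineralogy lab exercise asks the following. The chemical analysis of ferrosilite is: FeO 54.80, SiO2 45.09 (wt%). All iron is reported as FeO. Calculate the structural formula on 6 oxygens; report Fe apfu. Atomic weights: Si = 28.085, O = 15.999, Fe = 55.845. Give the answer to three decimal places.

2.022 Fe apfu

FeO: 54.80/71.844 = 0.76276 mol → 0.76276 mol Fe, 0.76276 mol O.
SiO2: 45.09/60.083 = 0.75046 mol → 0.75046 mol Si, 1.50092 mol O.
Total oxygen = 2.26368 mol. Normalization factor = 6/2.26368 = 2.65055.
Fe per 6 O = 0.76276 × 2.65055 = 2.022.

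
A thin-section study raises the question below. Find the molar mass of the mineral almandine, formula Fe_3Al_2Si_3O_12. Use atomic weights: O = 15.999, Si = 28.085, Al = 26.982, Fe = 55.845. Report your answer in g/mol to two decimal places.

497.74 g/mol

The formula mass is the sum 3*55.845 + 2*26.982 + 3*28.085 + 12*15.999.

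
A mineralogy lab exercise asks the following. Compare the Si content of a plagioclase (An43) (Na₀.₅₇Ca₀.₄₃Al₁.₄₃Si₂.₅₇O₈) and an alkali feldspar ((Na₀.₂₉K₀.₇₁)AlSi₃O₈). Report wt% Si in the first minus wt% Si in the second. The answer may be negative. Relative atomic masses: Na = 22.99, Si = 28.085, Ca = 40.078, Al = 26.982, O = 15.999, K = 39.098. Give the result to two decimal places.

M(Na₀.₅₇Ca₀.₄₃Al₁.₄₃Si₂.₅₇O₈) = 269.093 g/mol, so wt% Si = 72.178/269.093 × 100 = 26.82%.
M((Na₀.₂₉K₀.₇₁)AlSi₃O₈) = 273.656 g/mol, so wt% Si = 84.255/273.656 × 100 = 30.79%.
26.82 − 30.79 = -3.97 pp.

-3.97 percentage points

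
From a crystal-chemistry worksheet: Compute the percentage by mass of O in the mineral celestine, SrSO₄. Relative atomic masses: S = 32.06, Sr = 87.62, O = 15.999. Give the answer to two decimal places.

34.84 wt%

M(SrSO₄) = 183.676 g/mol.
O contributes 4 × 15.999 = 63.996 g per mole.
63.996/183.676 = 0.3484 → 34.84%.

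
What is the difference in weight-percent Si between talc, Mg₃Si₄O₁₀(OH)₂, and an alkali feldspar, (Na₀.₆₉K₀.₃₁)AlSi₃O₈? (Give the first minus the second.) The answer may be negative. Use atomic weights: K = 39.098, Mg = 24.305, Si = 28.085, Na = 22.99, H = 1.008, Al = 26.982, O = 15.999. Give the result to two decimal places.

M(Mg₃Si₄O₁₀(OH)₂) = 379.259 g/mol, so wt% Si = 112.340/379.259 × 100 = 29.62%.
M((Na₀.₆₉K₀.₃₁)AlSi₃O₈) = 267.212 g/mol, so wt% Si = 84.255/267.212 × 100 = 31.53%.
29.62 − 31.53 = -1.91 pp.

-1.91 percentage points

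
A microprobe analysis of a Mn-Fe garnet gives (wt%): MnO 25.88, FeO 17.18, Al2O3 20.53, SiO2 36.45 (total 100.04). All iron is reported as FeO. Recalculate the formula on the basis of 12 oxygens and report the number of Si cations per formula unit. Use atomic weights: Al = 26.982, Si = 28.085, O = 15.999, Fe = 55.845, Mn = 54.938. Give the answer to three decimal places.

25.88 wt% MnO ÷ 70.937 g/mol = 0.36483 mol, giving 0.36483 Mn and 0.36483 O.
17.18 wt% FeO ÷ 71.844 g/mol = 0.23913 mol, giving 0.23913 Fe and 0.23913 O.
20.53 wt% Al2O3 ÷ 101.961 g/mol = 0.20135 mol, giving 0.40270 Al and 0.60405 O.
36.45 wt% SiO2 ÷ 60.083 g/mol = 0.60666 mol, giving 0.60666 Si and 1.21332 O.
Oxygen sums to 2.42133; scaling by 12/2.42133 = 4.95595 puts the formula on 12 O.
Si: 0.60666 × 4.95595 = 3.007 atoms per formula unit.

3.007 Si apfu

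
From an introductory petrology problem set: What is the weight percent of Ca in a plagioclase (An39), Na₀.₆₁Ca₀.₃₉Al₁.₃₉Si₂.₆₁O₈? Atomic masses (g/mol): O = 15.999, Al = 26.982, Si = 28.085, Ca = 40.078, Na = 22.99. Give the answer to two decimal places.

5.82 weight percent

M(Na₀.₆₁Ca₀.₃₉Al₁.₃₉Si₂.₆₁O₈) = 268.453 g/mol.
Ca contributes 0.39 × 40.078 = 15.630 g per mole.
15.630/268.453 = 0.0582 → 5.82%.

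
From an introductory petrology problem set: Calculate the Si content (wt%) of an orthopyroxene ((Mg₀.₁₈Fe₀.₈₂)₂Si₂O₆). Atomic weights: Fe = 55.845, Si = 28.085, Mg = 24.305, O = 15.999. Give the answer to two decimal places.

Formula mass = 0.36*24.305 + 1.64*55.845 + 2*28.085 + 6*15.999 = 252.500 g/mol, of which 56.170 g is Si.
So Si makes up 56.170/252.500 = 0.2225 of the mass, i.e. 22.25%.

22.25 wt%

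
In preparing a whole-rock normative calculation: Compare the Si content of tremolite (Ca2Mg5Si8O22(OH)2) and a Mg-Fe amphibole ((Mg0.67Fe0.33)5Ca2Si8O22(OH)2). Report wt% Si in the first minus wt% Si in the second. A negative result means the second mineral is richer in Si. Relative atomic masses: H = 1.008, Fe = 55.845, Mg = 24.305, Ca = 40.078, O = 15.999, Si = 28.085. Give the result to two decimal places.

1.67 percentage points

First mineral: 224.680 g Si in 812.353 g formula = 27.66 wt% Si.
Second mineral: 224.680 g Si in 864.394 g formula = 25.99 wt% Si.
27.66% − 25.99% gives a difference of 1.67 percentage points.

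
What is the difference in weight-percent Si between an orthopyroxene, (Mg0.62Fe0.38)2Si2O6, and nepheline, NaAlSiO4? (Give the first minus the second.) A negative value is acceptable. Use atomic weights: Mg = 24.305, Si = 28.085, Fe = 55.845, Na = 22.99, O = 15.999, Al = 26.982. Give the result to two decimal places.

5.22 percentage points

First mineral: 56.170 g Si in 224.744 g formula = 24.99 wt% Si.
Second mineral: 28.085 g Si in 142.053 g formula = 19.77 wt% Si.
24.99% − 19.77% gives a difference of 5.22 percentage points.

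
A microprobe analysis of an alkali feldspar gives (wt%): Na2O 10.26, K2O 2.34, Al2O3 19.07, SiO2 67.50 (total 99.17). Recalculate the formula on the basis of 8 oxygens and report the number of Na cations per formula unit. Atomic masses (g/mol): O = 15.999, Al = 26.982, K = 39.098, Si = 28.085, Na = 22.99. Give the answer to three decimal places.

10.26 wt% Na2O ÷ 61.979 g/mol = 0.16554 mol, giving 0.33108 Na and 0.16554 O.
2.34 wt% K2O ÷ 94.195 g/mol = 0.02484 mol, giving 0.04968 K and 0.02484 O.
19.07 wt% Al2O3 ÷ 101.961 g/mol = 0.18703 mol, giving 0.37406 Al and 0.56109 O.
67.50 wt% SiO2 ÷ 60.083 g/mol = 1.12345 mol, giving 1.12345 Si and 2.24690 O.
Oxygen sums to 2.99837; scaling by 8/2.99837 = 2.66812 puts the formula on 8 O.
Na: 0.33108 × 2.66812 = 0.883 atoms per formula unit.

0.883 Na apfu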